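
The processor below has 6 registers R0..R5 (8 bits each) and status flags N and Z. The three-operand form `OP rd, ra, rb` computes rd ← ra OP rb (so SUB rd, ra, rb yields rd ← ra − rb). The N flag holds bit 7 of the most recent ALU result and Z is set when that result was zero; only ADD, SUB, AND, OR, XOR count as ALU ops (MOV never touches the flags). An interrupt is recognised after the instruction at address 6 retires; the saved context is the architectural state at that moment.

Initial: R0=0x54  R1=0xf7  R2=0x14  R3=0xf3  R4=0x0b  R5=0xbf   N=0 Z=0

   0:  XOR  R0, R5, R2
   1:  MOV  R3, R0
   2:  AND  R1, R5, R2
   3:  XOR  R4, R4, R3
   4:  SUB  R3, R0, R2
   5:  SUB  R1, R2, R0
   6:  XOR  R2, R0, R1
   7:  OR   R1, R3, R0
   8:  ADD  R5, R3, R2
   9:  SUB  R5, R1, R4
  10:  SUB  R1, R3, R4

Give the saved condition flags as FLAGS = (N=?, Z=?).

FLAGS = (N=1, Z=0)

after  0: R0=0xab R1=0xf7 R2=0x14 R3=0xf3 R4=0x0b R5=0xbf  N=1 Z=0
after  1: R0=0xab R1=0xf7 R2=0x14 R3=0xab R4=0x0b R5=0xbf  N=1 Z=0
after  2: R0=0xab R1=0x14 R2=0x14 R3=0xab R4=0x0b R5=0xbf  N=0 Z=0
after  3: R0=0xab R1=0x14 R2=0x14 R3=0xab R4=0xa0 R5=0xbf  N=1 Z=0
after  4: R0=0xab R1=0x14 R2=0x14 R3=0x97 R4=0xa0 R5=0xbf  N=1 Z=0
after  5: R0=0xab R1=0x69 R2=0x14 R3=0x97 R4=0xa0 R5=0xbf  N=0 Z=0
after  6: R0=0xab R1=0x69 R2=0xc2 R3=0x97 R4=0xa0 R5=0xbf  N=1 Z=0
-- IRQ taken; context saved, return-PC = 7 --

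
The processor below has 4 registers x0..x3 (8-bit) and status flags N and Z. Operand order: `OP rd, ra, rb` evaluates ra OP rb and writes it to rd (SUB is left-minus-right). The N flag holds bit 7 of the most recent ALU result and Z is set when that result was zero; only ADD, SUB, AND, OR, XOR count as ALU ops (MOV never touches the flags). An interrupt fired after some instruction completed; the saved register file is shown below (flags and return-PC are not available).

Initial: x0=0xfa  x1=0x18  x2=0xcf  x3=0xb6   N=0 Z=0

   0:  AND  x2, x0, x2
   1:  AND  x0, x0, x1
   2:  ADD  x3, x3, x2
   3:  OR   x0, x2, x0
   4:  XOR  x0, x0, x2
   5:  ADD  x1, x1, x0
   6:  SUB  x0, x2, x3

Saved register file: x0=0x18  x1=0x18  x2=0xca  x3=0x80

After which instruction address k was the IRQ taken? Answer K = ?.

K = 2

after  0: x0=0xfa x1=0x18 x2=0xca x3=0xb6  N=1 Z=0
after  1: x0=0x18 x1=0x18 x2=0xca x3=0xb6  N=0 Z=0
after  2: x0=0x18 x1=0x18 x2=0xca x3=0x80  N=1 Z=0
-- IRQ taken; context saved, return-PC = 3 --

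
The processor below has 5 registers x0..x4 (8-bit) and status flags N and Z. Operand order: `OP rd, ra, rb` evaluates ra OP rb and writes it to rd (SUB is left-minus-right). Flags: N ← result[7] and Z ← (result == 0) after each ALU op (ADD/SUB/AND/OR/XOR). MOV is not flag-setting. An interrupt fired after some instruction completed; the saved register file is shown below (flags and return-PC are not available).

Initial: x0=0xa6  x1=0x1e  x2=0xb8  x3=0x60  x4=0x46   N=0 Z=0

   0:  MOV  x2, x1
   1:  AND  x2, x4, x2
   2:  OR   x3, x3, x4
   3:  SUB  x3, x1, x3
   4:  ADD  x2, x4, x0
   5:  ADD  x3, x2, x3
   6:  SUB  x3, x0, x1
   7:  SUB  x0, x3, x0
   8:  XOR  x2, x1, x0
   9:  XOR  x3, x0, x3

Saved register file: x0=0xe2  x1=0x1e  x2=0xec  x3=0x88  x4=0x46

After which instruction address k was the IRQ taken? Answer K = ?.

after  0: x0=0xa6 x1=0x1e x2=0x1e x3=0x60 x4=0x46  N=0 Z=0
after  1: x0=0xa6 x1=0x1e x2=0x06 x3=0x60 x4=0x46  N=0 Z=0
after  2: x0=0xa6 x1=0x1e x2=0x06 x3=0x66 x4=0x46  N=0 Z=0
after  3: x0=0xa6 x1=0x1e x2=0x06 x3=0xb8 x4=0x46  N=1 Z=0
after  4: x0=0xa6 x1=0x1e x2=0xec x3=0xb8 x4=0x46  N=1 Z=0
after  5: x0=0xa6 x1=0x1e x2=0xec x3=0xa4 x4=0x46  N=1 Z=0
after  6: x0=0xa6 x1=0x1e x2=0xec x3=0x88 x4=0x46  N=1 Z=0
after  7: x0=0xe2 x1=0x1e x2=0xec x3=0x88 x4=0x46  N=1 Z=0
-- IRQ taken; context saved, return-PC = 8 --

K = 7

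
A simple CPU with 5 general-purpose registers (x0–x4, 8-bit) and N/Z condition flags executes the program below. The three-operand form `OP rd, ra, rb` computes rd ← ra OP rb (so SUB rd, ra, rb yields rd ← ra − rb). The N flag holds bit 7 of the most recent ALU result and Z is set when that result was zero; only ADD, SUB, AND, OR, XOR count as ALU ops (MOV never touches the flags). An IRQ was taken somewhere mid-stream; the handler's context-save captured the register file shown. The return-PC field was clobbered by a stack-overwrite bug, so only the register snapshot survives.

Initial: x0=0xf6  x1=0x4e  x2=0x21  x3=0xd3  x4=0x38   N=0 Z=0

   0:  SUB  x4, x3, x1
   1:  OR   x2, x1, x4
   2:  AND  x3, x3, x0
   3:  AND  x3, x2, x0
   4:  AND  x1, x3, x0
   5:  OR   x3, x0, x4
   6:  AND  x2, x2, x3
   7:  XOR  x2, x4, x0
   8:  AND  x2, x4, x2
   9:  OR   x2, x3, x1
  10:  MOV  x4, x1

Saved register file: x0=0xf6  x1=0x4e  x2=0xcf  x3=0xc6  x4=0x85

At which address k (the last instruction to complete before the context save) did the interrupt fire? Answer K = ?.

after  0: x0=0xf6 x1=0x4e x2=0x21 x3=0xd3 x4=0x85  N=1 Z=0
after  1: x0=0xf6 x1=0x4e x2=0xcf x3=0xd3 x4=0x85  N=1 Z=0
after  2: x0=0xf6 x1=0x4e x2=0xcf x3=0xd2 x4=0x85  N=1 Z=0
after  3: x0=0xf6 x1=0x4e x2=0xcf x3=0xc6 x4=0x85  N=1 Z=0
-- IRQ taken; context saved, return-PC = 4 --

K = 3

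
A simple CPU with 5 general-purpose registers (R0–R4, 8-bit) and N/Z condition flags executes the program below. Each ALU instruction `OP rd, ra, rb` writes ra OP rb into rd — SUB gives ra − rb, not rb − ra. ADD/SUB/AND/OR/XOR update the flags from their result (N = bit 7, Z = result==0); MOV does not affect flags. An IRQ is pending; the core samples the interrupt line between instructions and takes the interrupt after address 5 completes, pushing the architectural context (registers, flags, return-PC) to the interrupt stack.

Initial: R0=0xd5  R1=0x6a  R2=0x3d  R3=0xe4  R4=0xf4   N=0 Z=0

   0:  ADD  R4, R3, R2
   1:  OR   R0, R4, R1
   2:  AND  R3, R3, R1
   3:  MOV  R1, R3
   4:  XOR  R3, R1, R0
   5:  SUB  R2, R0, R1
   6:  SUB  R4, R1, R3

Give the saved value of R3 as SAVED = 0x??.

SAVED = 0x0b

after  0: R0=0xd5 R1=0x6a R2=0x3d R3=0xe4 R4=0x21  N=0 Z=0
after  1: R0=0x6b R1=0x6a R2=0x3d R3=0xe4 R4=0x21  N=0 Z=0
after  2: R0=0x6b R1=0x6a R2=0x3d R3=0x60 R4=0x21  N=0 Z=0
after  3: R0=0x6b R1=0x60 R2=0x3d R3=0x60 R4=0x21  N=0 Z=0
after  4: R0=0x6b R1=0x60 R2=0x3d R3=0x0b R4=0x21  N=0 Z=0
after  5: R0=0x6b R1=0x60 R2=0x0b R3=0x0b R4=0x21  N=0 Z=0
-- IRQ taken; context saved, return-PC = 6 --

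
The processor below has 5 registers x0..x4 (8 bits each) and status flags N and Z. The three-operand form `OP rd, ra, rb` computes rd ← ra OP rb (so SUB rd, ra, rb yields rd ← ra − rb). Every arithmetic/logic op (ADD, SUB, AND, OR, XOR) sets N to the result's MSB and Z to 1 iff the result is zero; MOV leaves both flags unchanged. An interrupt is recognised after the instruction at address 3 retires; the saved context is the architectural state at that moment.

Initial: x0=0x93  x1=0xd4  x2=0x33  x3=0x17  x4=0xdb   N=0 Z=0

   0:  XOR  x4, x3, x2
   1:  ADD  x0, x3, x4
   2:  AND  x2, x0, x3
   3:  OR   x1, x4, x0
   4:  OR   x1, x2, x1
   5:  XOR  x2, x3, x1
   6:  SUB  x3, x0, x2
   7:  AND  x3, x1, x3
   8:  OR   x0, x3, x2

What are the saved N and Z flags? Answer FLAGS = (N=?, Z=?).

FLAGS = (N=0, Z=0)

after  0: x0=0x93 x1=0xd4 x2=0x33 x3=0x17 x4=0x24  N=0 Z=0
after  1: x0=0x3b x1=0xd4 x2=0x33 x3=0x17 x4=0x24  N=0 Z=0
after  2: x0=0x3b x1=0xd4 x2=0x13 x3=0x17 x4=0x24  N=0 Z=0
after  3: x0=0x3b x1=0x3f x2=0x13 x3=0x17 x4=0x24  N=0 Z=0
-- IRQ taken; context saved, return-PC = 4 --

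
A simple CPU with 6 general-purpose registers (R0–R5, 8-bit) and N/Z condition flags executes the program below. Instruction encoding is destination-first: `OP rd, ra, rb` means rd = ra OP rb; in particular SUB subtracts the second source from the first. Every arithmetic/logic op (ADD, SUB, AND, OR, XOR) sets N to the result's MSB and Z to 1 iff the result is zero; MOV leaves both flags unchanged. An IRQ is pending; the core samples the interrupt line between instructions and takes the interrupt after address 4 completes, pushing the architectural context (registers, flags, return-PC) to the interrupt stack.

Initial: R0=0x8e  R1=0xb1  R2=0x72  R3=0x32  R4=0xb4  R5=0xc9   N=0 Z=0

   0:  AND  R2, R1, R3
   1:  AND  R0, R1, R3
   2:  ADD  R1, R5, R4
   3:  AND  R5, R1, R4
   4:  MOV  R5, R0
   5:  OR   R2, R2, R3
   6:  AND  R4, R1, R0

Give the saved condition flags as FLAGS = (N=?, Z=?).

after  0: R0=0x8e R1=0xb1 R2=0x30 R3=0x32 R4=0xb4 R5=0xc9  N=0 Z=0
after  1: R0=0x30 R1=0xb1 R2=0x30 R3=0x32 R4=0xb4 R5=0xc9  N=0 Z=0
after  2: R0=0x30 R1=0x7d R2=0x30 R3=0x32 R4=0xb4 R5=0xc9  N=0 Z=0
after  3: R0=0x30 R1=0x7d R2=0x30 R3=0x32 R4=0xb4 R5=0x34  N=0 Z=0
after  4: R0=0x30 R1=0x7d R2=0x30 R3=0x32 R4=0xb4 R5=0x30  N=0 Z=0
-- IRQ taken; context saved, return-PC = 5 --

FLAGS = (N=0, Z=0)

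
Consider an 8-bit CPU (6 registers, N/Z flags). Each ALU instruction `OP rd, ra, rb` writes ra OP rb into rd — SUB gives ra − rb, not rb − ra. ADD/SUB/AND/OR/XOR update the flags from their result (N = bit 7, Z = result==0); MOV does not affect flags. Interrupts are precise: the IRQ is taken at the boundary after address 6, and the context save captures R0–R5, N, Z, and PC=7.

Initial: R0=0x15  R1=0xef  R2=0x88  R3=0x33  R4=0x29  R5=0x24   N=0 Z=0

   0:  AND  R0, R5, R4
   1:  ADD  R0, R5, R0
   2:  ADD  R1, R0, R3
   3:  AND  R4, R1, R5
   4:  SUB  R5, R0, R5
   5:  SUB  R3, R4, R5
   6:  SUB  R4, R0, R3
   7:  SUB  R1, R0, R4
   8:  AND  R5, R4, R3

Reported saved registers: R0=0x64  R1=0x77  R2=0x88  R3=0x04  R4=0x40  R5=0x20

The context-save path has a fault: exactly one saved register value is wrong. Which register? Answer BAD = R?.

after  0: R0=0x20 R1=0xef R2=0x88 R3=0x33 R4=0x29 R5=0x24  N=0 Z=0
after  1: R0=0x44 R1=0xef R2=0x88 R3=0x33 R4=0x29 R5=0x24  N=0 Z=0
after  2: R0=0x44 R1=0x77 R2=0x88 R3=0x33 R4=0x29 R5=0x24  N=0 Z=0
after  3: R0=0x44 R1=0x77 R2=0x88 R3=0x33 R4=0x24 R5=0x24  N=0 Z=0
after  4: R0=0x44 R1=0x77 R2=0x88 R3=0x33 R4=0x24 R5=0x20  N=0 Z=0
after  5: R0=0x44 R1=0x77 R2=0x88 R3=0x04 R4=0x24 R5=0x20  N=0 Z=0
after  6: R0=0x44 R1=0x77 R2=0x88 R3=0x04 R4=0x40 R5=0x20  N=0 Z=0
-- IRQ taken; context saved, return-PC = 7 --
mismatch: R0: reported 0x64 vs actual 0x44

BAD = R0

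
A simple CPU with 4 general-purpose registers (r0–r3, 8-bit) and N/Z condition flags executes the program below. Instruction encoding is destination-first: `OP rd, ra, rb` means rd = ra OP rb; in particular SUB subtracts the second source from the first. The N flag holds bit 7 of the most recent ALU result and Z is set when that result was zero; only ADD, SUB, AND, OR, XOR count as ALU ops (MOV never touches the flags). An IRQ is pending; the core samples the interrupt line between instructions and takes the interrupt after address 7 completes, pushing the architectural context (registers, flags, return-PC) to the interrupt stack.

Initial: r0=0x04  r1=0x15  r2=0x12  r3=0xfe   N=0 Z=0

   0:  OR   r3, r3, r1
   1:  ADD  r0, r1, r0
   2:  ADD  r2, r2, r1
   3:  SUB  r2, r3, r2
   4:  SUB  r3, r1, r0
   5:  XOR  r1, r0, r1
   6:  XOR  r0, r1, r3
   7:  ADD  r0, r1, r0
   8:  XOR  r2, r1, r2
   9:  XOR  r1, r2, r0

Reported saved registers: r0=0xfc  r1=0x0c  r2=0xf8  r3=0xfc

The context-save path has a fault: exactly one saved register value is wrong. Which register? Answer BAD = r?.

BAD = r2

after  0: r0=0x04 r1=0x15 r2=0x12 r3=0xff  N=1 Z=0
after  1: r0=0x19 r1=0x15 r2=0x12 r3=0xff  N=0 Z=0
after  2: r0=0x19 r1=0x15 r2=0x27 r3=0xff  N=0 Z=0
after  3: r0=0x19 r1=0x15 r2=0xd8 r3=0xff  N=1 Z=0
after  4: r0=0x19 r1=0x15 r2=0xd8 r3=0xfc  N=1 Z=0
after  5: r0=0x19 r1=0x0c r2=0xd8 r3=0xfc  N=0 Z=0
after  6: r0=0xf0 r1=0x0c r2=0xd8 r3=0xfc  N=1 Z=0
after  7: r0=0xfc r1=0x0c r2=0xd8 r3=0xfc  N=1 Z=0
-- IRQ taken; context saved, return-PC = 8 --
mismatch: r2: reported 0xf8 vs actual 0xd8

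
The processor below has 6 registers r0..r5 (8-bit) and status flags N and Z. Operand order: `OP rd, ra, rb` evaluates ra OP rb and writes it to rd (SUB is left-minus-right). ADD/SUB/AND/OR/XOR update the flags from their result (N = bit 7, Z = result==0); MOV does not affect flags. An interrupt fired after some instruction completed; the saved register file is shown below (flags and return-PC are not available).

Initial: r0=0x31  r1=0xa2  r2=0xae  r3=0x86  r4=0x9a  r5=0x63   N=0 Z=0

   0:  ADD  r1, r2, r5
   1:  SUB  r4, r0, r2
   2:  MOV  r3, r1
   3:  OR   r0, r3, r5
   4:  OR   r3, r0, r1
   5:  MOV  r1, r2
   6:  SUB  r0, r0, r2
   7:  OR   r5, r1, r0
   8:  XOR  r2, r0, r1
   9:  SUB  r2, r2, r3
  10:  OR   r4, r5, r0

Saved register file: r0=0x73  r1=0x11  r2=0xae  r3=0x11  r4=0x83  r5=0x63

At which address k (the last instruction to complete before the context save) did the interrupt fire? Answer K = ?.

after  0: r0=0x31 r1=0x11 r2=0xae r3=0x86 r4=0x9a r5=0x63  N=0 Z=0
after  1: r0=0x31 r1=0x11 r2=0xae r3=0x86 r4=0x83 r5=0x63  N=1 Z=0
after  2: r0=0x31 r1=0x11 r2=0xae r3=0x11 r4=0x83 r5=0x63  N=1 Z=0
after  3: r0=0x73 r1=0x11 r2=0xae r3=0x11 r4=0x83 r5=0x63  N=0 Z=0
-- IRQ taken; context saved, return-PC = 4 --

K = 3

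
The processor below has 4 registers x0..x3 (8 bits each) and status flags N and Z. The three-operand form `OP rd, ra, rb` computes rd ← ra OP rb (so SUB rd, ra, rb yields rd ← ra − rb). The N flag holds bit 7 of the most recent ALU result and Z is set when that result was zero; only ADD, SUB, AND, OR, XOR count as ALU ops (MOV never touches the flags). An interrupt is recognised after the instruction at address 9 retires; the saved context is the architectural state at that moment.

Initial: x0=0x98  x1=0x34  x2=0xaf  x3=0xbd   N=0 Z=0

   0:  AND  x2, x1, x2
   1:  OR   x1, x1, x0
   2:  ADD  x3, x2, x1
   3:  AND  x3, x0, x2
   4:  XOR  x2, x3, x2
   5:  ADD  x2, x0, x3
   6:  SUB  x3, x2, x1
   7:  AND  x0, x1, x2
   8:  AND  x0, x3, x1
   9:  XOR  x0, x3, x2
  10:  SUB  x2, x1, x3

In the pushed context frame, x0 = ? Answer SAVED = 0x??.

after  0: x0=0x98 x1=0x34 x2=0x24 x3=0xbd  N=0 Z=0
after  1: x0=0x98 x1=0xbc x2=0x24 x3=0xbd  N=1 Z=0
after  2: x0=0x98 x1=0xbc x2=0x24 x3=0xe0  N=1 Z=0
after  3: x0=0x98 x1=0xbc x2=0x24 x3=0x00  N=0 Z=1
after  4: x0=0x98 x1=0xbc x2=0x24 x3=0x00  N=0 Z=0
after  5: x0=0x98 x1=0xbc x2=0x98 x3=0x00  N=1 Z=0
after  6: x0=0x98 x1=0xbc x2=0x98 x3=0xdc  N=1 Z=0
after  7: x0=0x98 x1=0xbc x2=0x98 x3=0xdc  N=1 Z=0
after  8: x0=0x9c x1=0xbc x2=0x98 x3=0xdc  N=1 Z=0
after  9: x0=0x44 x1=0xbc x2=0x98 x3=0xdc  N=0 Z=0
-- IRQ taken; context saved, return-PC = 10 --

SAVED = 0x44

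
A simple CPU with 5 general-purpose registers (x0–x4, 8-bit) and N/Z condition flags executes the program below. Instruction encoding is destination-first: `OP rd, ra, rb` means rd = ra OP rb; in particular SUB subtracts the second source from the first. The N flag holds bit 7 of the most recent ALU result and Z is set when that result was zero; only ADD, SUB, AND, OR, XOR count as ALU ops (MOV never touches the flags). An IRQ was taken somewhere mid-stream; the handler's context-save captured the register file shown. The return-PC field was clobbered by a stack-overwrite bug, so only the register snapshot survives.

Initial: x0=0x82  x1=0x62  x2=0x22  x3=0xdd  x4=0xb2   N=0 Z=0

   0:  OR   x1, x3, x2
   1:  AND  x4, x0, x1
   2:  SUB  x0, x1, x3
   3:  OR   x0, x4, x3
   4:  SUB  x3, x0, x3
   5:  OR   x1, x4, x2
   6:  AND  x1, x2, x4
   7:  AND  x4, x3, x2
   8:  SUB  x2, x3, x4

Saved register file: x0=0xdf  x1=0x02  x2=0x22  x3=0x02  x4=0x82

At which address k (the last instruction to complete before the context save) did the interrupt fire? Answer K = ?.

after  0: x0=0x82 x1=0xff x2=0x22 x3=0xdd x4=0xb2  N=1 Z=0
after  1: x0=0x82 x1=0xff x2=0x22 x3=0xdd x4=0x82  N=1 Z=0
after  2: x0=0x22 x1=0xff x2=0x22 x3=0xdd x4=0x82  N=0 Z=0
after  3: x0=0xdf x1=0xff x2=0x22 x3=0xdd x4=0x82  N=1 Z=0
after  4: x0=0xdf x1=0xff x2=0x22 x3=0x02 x4=0x82  N=0 Z=0
after  5: x0=0xdf x1=0xa2 x2=0x22 x3=0x02 x4=0x82  N=1 Z=0
after  6: x0=0xdf x1=0x02 x2=0x22 x3=0x02 x4=0x82  N=0 Z=0
-- IRQ taken; context saved, return-PC = 7 --

K = 6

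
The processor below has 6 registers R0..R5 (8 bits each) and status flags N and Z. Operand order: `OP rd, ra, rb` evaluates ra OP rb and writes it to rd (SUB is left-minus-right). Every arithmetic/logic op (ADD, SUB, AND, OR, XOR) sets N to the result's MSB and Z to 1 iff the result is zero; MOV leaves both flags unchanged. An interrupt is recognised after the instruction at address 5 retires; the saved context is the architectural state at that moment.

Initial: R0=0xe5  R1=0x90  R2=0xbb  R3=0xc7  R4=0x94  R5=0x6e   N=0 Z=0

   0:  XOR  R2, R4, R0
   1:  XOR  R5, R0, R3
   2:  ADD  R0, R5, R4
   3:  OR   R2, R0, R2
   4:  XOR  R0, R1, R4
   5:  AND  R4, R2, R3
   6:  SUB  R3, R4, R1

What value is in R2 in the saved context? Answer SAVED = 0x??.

SAVED = 0xf7

after  0: R0=0xe5 R1=0x90 R2=0x71 R3=0xc7 R4=0x94 R5=0x6e  N=0 Z=0
after  1: R0=0xe5 R1=0x90 R2=0x71 R3=0xc7 R4=0x94 R5=0x22  N=0 Z=0
after  2: R0=0xb6 R1=0x90 R2=0x71 R3=0xc7 R4=0x94 R5=0x22  N=1 Z=0
after  3: R0=0xb6 R1=0x90 R2=0xf7 R3=0xc7 R4=0x94 R5=0x22  N=1 Z=0
after  4: R0=0x04 R1=0x90 R2=0xf7 R3=0xc7 R4=0x94 R5=0x22  N=0 Z=0
after  5: R0=0x04 R1=0x90 R2=0xf7 R3=0xc7 R4=0xc7 R5=0x22  N=1 Z=0
-- IRQ taken; context saved, return-PC = 6 --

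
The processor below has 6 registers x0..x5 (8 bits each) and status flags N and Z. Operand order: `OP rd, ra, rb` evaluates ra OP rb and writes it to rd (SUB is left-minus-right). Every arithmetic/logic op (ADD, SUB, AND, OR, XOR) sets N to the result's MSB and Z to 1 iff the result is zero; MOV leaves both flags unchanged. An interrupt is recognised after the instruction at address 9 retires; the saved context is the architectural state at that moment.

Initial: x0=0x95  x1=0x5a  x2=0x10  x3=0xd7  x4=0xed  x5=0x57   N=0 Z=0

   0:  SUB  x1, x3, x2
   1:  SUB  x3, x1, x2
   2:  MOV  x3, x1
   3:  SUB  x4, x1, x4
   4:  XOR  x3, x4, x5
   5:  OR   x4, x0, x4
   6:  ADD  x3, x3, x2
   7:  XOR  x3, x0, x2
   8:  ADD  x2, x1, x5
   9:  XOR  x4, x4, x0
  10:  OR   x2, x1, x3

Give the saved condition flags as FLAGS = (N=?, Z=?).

FLAGS = (N=0, Z=0)

after  0: x0=0x95 x1=0xc7 x2=0x10 x3=0xd7 x4=0xed x5=0x57  N=1 Z=0
after  1: x0=0x95 x1=0xc7 x2=0x10 x3=0xb7 x4=0xed x5=0x57  N=1 Z=0
after  2: x0=0x95 x1=0xc7 x2=0x10 x3=0xc7 x4=0xed x5=0x57  N=1 Z=0
after  3: x0=0x95 x1=0xc7 x2=0x10 x3=0xc7 x4=0xda x5=0x57  N=1 Z=0
after  4: x0=0x95 x1=0xc7 x2=0x10 x3=0x8d x4=0xda x5=0x57  N=1 Z=0
after  5: x0=0x95 x1=0xc7 x2=0x10 x3=0x8d x4=0xdf x5=0x57  N=1 Z=0
after  6: x0=0x95 x1=0xc7 x2=0x10 x3=0x9d x4=0xdf x5=0x57  N=1 Z=0
after  7: x0=0x95 x1=0xc7 x2=0x10 x3=0x85 x4=0xdf x5=0x57  N=1 Z=0
after  8: x0=0x95 x1=0xc7 x2=0x1e x3=0x85 x4=0xdf x5=0x57  N=0 Z=0
after  9: x0=0x95 x1=0xc7 x2=0x1e x3=0x85 x4=0x4a x5=0x57  N=0 Z=0
-- IRQ taken; context saved, return-PC = 10 --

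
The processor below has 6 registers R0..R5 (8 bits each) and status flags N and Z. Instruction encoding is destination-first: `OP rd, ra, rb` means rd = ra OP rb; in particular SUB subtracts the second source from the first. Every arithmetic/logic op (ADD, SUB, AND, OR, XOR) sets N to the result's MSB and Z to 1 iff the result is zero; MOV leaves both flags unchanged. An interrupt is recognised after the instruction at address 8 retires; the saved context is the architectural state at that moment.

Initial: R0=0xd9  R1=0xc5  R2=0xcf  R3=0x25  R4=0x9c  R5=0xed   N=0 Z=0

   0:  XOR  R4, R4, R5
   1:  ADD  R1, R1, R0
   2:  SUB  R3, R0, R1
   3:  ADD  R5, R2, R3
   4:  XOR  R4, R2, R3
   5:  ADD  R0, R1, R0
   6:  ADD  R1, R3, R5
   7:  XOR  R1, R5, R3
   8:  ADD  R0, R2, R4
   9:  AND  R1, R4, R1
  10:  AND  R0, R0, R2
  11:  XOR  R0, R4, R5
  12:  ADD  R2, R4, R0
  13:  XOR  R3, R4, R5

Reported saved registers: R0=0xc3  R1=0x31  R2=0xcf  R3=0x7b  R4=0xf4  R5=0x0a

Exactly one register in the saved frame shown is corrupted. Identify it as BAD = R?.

BAD = R3

after  0: R0=0xd9 R1=0xc5 R2=0xcf R3=0x25 R4=0x71 R5=0xed  N=0 Z=0
after  1: R0=0xd9 R1=0x9e R2=0xcf R3=0x25 R4=0x71 R5=0xed  N=1 Z=0
after  2: R0=0xd9 R1=0x9e R2=0xcf R3=0x3b R4=0x71 R5=0xed  N=0 Z=0
after  3: R0=0xd9 R1=0x9e R2=0xcf R3=0x3b R4=0x71 R5=0x0a  N=0 Z=0
after  4: R0=0xd9 R1=0x9e R2=0xcf R3=0x3b R4=0xf4 R5=0x0a  N=1 Z=0
after  5: R0=0x77 R1=0x9e R2=0xcf R3=0x3b R4=0xf4 R5=0x0a  N=0 Z=0
after  6: R0=0x77 R1=0x45 R2=0xcf R3=0x3b R4=0xf4 R5=0x0a  N=0 Z=0
after  7: R0=0x77 R1=0x31 R2=0xcf R3=0x3b R4=0xf4 R5=0x0a  N=0 Z=0
after  8: R0=0xc3 R1=0x31 R2=0xcf R3=0x3b R4=0xf4 R5=0x0a  N=1 Z=0
-- IRQ taken; context saved, return-PC = 9 --
mismatch: R3: reported 0x7b vs actual 0x3b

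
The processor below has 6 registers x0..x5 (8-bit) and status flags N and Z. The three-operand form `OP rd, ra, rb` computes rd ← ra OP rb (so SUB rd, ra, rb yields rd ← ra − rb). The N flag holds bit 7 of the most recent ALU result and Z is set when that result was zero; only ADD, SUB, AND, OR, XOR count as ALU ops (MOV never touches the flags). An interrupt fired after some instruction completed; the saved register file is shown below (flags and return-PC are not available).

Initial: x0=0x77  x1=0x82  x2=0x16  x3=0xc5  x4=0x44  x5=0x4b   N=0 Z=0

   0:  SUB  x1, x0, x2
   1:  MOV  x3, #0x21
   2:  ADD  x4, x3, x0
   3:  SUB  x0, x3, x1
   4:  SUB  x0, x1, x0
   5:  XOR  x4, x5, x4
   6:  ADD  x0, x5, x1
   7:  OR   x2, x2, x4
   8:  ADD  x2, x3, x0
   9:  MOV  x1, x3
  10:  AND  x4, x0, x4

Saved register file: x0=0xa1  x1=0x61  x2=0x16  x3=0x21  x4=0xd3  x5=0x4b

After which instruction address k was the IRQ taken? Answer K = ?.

K = 5

after  0: x0=0x77 x1=0x61 x2=0x16 x3=0xc5 x4=0x44 x5=0x4b  N=0 Z=0
after  1: x0=0x77 x1=0x61 x2=0x16 x3=0x21 x4=0x44 x5=0x4b  N=0 Z=0
after  2: x0=0x77 x1=0x61 x2=0x16 x3=0x21 x4=0x98 x5=0x4b  N=1 Z=0
after  3: x0=0xc0 x1=0x61 x2=0x16 x3=0x21 x4=0x98 x5=0x4b  N=1 Z=0
after  4: x0=0xa1 x1=0x61 x2=0x16 x3=0x21 x4=0x98 x5=0x4b  N=1 Z=0
after  5: x0=0xa1 x1=0x61 x2=0x16 x3=0x21 x4=0xd3 x5=0x4b  N=1 Z=0
-- IRQ taken; context saved, return-PC = 6 --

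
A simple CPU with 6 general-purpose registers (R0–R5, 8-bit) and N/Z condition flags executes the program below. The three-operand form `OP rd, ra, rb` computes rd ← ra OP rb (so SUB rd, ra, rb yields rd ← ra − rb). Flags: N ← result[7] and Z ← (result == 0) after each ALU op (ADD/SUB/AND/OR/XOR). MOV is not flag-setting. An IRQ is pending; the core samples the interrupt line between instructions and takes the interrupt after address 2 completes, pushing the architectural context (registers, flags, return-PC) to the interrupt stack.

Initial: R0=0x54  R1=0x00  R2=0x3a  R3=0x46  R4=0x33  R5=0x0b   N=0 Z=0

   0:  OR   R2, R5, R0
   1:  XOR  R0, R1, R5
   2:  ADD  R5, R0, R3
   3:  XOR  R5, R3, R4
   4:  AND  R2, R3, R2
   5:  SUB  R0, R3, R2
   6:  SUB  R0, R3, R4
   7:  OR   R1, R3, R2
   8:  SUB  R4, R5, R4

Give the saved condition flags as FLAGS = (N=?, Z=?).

after  0: R0=0x54 R1=0x00 R2=0x5f R3=0x46 R4=0x33 R5=0x0b  N=0 Z=0
after  1: R0=0x0b R1=0x00 R2=0x5f R3=0x46 R4=0x33 R5=0x0b  N=0 Z=0
after  2: R0=0x0b R1=0x00 R2=0x5f R3=0x46 R4=0x33 R5=0x51  N=0 Z=0
-- IRQ taken; context saved, return-PC = 3 --

FLAGS = (N=0, Z=0)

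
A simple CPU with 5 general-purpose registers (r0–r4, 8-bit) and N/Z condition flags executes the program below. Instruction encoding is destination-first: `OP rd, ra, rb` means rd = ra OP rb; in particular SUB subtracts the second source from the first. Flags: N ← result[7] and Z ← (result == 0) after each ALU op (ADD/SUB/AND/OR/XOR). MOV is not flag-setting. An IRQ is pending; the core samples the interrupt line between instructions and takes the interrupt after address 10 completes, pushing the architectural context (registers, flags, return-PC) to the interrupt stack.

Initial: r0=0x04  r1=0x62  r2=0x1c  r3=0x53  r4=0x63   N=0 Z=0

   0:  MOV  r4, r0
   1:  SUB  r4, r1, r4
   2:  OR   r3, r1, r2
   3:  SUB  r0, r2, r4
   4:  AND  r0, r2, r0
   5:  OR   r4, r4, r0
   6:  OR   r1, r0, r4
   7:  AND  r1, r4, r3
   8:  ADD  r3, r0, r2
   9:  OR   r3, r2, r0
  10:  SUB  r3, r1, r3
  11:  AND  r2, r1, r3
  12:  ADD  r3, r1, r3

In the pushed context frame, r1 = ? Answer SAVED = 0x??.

after  0: r0=0x04 r1=0x62 r2=0x1c r3=0x53 r4=0x04  N=0 Z=0
after  1: r0=0x04 r1=0x62 r2=0x1c r3=0x53 r4=0x5e  N=0 Z=0
after  2: r0=0x04 r1=0x62 r2=0x1c r3=0x7e r4=0x5e  N=0 Z=0
after  3: r0=0xbe r1=0x62 r2=0x1c r3=0x7e r4=0x5e  N=1 Z=0
after  4: r0=0x1c r1=0x62 r2=0x1c r3=0x7e r4=0x5e  N=0 Z=0
after  5: r0=0x1c r1=0x62 r2=0x1c r3=0x7e r4=0x5e  N=0 Z=0
after  6: r0=0x1c r1=0x5e r2=0x1c r3=0x7e r4=0x5e  N=0 Z=0
after  7: r0=0x1c r1=0x5e r2=0x1c r3=0x7e r4=0x5e  N=0 Z=0
after  8: r0=0x1c r1=0x5e r2=0x1c r3=0x38 r4=0x5e  N=0 Z=0
after  9: r0=0x1c r1=0x5e r2=0x1c r3=0x1c r4=0x5e  N=0 Z=0
after 10: r0=0x1c r1=0x5e r2=0x1c r3=0x42 r4=0x5e  N=0 Z=0
-- IRQ taken; context saved, return-PC = 11 --

SAVED = 0x5e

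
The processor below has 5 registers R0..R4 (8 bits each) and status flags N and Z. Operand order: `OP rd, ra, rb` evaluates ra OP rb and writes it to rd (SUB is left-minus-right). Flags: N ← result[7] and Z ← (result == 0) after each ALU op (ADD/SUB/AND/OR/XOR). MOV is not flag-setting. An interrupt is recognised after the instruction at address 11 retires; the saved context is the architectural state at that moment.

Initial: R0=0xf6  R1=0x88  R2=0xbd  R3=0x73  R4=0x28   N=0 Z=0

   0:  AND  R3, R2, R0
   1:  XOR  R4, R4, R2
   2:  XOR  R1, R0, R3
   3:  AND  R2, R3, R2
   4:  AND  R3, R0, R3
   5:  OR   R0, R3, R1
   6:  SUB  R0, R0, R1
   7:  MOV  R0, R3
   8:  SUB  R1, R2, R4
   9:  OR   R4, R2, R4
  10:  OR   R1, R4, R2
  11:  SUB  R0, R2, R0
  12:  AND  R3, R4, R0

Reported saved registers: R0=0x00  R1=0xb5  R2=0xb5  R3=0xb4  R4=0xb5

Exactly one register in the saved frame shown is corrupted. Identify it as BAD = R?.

BAD = R2

after  0: R0=0xf6 R1=0x88 R2=0xbd R3=0xb4 R4=0x28  N=1 Z=0
after  1: R0=0xf6 R1=0x88 R2=0xbd R3=0xb4 R4=0x95  N=1 Z=0
after  2: R0=0xf6 R1=0x42 R2=0xbd R3=0xb4 R4=0x95  N=0 Z=0
after  3: R0=0xf6 R1=0x42 R2=0xb4 R3=0xb4 R4=0x95  N=1 Z=0
after  4: R0=0xf6 R1=0x42 R2=0xb4 R3=0xb4 R4=0x95  N=1 Z=0
after  5: R0=0xf6 R1=0x42 R2=0xb4 R3=0xb4 R4=0x95  N=1 Z=0
after  6: R0=0xb4 R1=0x42 R2=0xb4 R3=0xb4 R4=0x95  N=1 Z=0
after  7: R0=0xb4 R1=0x42 R2=0xb4 R3=0xb4 R4=0x95  N=1 Z=0
after  8: R0=0xb4 R1=0x1f R2=0xb4 R3=0xb4 R4=0x95  N=0 Z=0
after  9: R0=0xb4 R1=0x1f R2=0xb4 R3=0xb4 R4=0xb5  N=1 Z=0
after 10: R0=0xb4 R1=0xb5 R2=0xb4 R3=0xb4 R4=0xb5  N=1 Z=0
after 11: R0=0x00 R1=0xb5 R2=0xb4 R3=0xb4 R4=0xb5  N=0 Z=1
-- IRQ taken; context saved, return-PC = 12 --
mismatch: R2: reported 0xb5 vs actual 0xb4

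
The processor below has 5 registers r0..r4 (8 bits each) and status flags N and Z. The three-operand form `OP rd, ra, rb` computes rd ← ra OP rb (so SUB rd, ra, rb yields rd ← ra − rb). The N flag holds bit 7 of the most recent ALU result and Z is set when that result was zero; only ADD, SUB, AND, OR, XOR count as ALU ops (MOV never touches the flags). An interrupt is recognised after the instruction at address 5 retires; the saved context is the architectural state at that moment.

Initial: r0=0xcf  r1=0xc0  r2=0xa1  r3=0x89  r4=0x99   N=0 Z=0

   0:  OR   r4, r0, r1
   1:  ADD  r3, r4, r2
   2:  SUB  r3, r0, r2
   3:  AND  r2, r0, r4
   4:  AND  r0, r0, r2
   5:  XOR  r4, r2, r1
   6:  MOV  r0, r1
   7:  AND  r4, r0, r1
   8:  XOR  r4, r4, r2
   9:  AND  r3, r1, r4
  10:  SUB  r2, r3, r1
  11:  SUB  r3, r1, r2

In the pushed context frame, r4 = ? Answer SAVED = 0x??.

after  0: r0=0xcf r1=0xc0 r2=0xa1 r3=0x89 r4=0xcf  N=1 Z=0
after  1: r0=0xcf r1=0xc0 r2=0xa1 r3=0x70 r4=0xcf  N=0 Z=0
after  2: r0=0xcf r1=0xc0 r2=0xa1 r3=0x2e r4=0xcf  N=0 Z=0
after  3: r0=0xcf r1=0xc0 r2=0xcf r3=0x2e r4=0xcf  N=1 Z=0
after  4: r0=0xcf r1=0xc0 r2=0xcf r3=0x2e r4=0xcf  N=1 Z=0
after  5: r0=0xcf r1=0xc0 r2=0xcf r3=0x2e r4=0x0f  N=0 Z=0
-- IRQ taken; context saved, return-PC = 6 --

SAVED = 0x0f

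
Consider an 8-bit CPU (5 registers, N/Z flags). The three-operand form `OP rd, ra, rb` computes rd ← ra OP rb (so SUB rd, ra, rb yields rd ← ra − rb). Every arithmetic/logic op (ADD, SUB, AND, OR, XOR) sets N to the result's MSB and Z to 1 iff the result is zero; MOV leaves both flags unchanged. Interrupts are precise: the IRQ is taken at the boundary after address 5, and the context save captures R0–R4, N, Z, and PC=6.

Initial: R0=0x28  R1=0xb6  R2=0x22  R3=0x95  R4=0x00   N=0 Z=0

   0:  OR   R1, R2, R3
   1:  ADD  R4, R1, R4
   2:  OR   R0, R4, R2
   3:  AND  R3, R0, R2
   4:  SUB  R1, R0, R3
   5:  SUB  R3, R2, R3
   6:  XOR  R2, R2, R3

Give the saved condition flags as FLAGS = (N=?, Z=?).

FLAGS = (N=0, Z=1)

after  0: R0=0x28 R1=0xb7 R2=0x22 R3=0x95 R4=0x00  N=1 Z=0
after  1: R0=0x28 R1=0xb7 R2=0x22 R3=0x95 R4=0xb7  N=1 Z=0
after  2: R0=0xb7 R1=0xb7 R2=0x22 R3=0x95 R4=0xb7  N=1 Z=0
after  3: R0=0xb7 R1=0xb7 R2=0x22 R3=0x22 R4=0xb7  N=0 Z=0
after  4: R0=0xb7 R1=0x95 R2=0x22 R3=0x22 R4=0xb7  N=1 Z=0
after  5: R0=0xb7 R1=0x95 R2=0x22 R3=0x00 R4=0xb7  N=0 Z=1
-- IRQ taken; context saved, return-PC = 6 --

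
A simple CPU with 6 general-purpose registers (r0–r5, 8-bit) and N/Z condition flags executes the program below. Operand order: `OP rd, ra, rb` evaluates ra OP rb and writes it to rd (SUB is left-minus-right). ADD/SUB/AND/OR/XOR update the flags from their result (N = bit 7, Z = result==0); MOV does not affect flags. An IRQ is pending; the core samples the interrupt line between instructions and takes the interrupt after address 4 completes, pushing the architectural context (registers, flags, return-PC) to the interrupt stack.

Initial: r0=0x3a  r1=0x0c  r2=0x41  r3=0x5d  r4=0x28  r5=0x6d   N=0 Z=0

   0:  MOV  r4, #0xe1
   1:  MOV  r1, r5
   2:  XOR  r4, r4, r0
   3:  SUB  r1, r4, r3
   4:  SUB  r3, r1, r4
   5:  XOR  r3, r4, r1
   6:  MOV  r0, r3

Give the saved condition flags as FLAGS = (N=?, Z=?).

FLAGS = (N=1, Z=0)

after  0: r0=0x3a r1=0x0c r2=0x41 r3=0x5d r4=0xe1 r5=0x6d  N=0 Z=0
after  1: r0=0x3a r1=0x6d r2=0x41 r3=0x5d r4=0xe1 r5=0x6d  N=0 Z=0
after  2: r0=0x3a r1=0x6d r2=0x41 r3=0x5d r4=0xdb r5=0x6d  N=1 Z=0
after  3: r0=0x3a r1=0x7e r2=0x41 r3=0x5d r4=0xdb r5=0x6d  N=0 Z=0
after  4: r0=0x3a r1=0x7e r2=0x41 r3=0xa3 r4=0xdb r5=0x6d  N=1 Z=0
-- IRQ taken; context saved, return-PC = 5 --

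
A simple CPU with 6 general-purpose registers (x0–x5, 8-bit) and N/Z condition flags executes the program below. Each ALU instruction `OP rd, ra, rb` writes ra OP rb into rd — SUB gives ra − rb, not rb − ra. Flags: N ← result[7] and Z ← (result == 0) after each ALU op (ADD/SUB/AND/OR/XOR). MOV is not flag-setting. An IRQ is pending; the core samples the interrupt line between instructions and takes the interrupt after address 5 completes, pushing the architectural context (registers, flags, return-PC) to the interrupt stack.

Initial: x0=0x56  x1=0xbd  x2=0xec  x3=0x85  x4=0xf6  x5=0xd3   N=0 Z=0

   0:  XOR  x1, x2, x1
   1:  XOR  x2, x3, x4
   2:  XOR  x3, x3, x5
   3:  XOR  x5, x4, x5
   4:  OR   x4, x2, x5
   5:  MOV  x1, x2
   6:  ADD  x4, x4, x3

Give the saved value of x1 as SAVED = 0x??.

SAVED = 0x73

after  0: x0=0x56 x1=0x51 x2=0xec x3=0x85 x4=0xf6 x5=0xd3  N=0 Z=0
after  1: x0=0x56 x1=0x51 x2=0x73 x3=0x85 x4=0xf6 x5=0xd3  N=0 Z=0
after  2: x0=0x56 x1=0x51 x2=0x73 x3=0x56 x4=0xf6 x5=0xd3  N=0 Z=0
after  3: x0=0x56 x1=0x51 x2=0x73 x3=0x56 x4=0xf6 x5=0x25  N=0 Z=0
after  4: x0=0x56 x1=0x51 x2=0x73 x3=0x56 x4=0x77 x5=0x25  N=0 Z=0
after  5: x0=0x56 x1=0x73 x2=0x73 x3=0x56 x4=0x77 x5=0x25  N=0 Z=0
-- IRQ taken; context saved, return-PC = 6 --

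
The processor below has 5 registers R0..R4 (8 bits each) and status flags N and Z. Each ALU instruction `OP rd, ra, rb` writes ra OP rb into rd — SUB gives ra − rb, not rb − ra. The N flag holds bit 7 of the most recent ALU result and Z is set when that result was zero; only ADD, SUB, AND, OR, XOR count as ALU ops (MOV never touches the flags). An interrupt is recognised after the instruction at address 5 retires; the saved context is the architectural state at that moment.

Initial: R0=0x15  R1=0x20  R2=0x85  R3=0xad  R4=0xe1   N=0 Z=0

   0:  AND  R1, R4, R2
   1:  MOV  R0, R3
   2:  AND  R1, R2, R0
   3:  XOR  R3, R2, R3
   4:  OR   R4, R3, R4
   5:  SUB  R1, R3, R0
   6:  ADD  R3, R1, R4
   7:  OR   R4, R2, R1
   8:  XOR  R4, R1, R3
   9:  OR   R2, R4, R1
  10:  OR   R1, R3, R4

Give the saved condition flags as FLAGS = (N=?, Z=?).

after  0: R0=0x15 R1=0x81 R2=0x85 R3=0xad R4=0xe1  N=1 Z=0
after  1: R0=0xad R1=0x81 R2=0x85 R3=0xad R4=0xe1  N=1 Z=0
after  2: R0=0xad R1=0x85 R2=0x85 R3=0xad R4=0xe1  N=1 Z=0
after  3: R0=0xad R1=0x85 R2=0x85 R3=0x28 R4=0xe1  N=0 Z=0
after  4: R0=0xad R1=0x85 R2=0x85 R3=0x28 R4=0xe9  N=1 Z=0
after  5: R0=0xad R1=0x7b R2=0x85 R3=0x28 R4=0xe9  N=0 Z=0
-- IRQ taken; context saved, return-PC = 6 --

FLAGS = (N=0, Z=0)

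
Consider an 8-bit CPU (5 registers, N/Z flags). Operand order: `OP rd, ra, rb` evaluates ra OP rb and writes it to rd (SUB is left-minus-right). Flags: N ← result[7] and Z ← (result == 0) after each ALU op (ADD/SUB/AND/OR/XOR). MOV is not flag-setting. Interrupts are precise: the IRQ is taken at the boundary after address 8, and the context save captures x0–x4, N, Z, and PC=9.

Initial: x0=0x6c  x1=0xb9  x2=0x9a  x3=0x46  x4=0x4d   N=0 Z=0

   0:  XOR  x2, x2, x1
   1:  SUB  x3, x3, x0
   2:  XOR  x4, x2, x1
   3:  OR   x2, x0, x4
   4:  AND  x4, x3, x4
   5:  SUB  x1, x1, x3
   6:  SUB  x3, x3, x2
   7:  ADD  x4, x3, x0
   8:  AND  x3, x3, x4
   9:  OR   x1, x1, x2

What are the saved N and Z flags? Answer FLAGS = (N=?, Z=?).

after  0: x0=0x6c x1=0xb9 x2=0x23 x3=0x46 x4=0x4d  N=0 Z=0
after  1: x0=0x6c x1=0xb9 x2=0x23 x3=0xda x4=0x4d  N=1 Z=0
after  2: x0=0x6c x1=0xb9 x2=0x23 x3=0xda x4=0x9a  N=1 Z=0
after  3: x0=0x6c x1=0xb9 x2=0xfe x3=0xda x4=0x9a  N=1 Z=0
after  4: x0=0x6c x1=0xb9 x2=0xfe x3=0xda x4=0x9a  N=1 Z=0
after  5: x0=0x6c x1=0xdf x2=0xfe x3=0xda x4=0x9a  N=1 Z=0
after  6: x0=0x6c x1=0xdf x2=0xfe x3=0xdc x4=0x9a  N=1 Z=0
after  7: x0=0x6c x1=0xdf x2=0xfe x3=0xdc x4=0x48  N=0 Z=0
after  8: x0=0x6c x1=0xdf x2=0xfe x3=0x48 x4=0x48  N=0 Z=0
-- IRQ taken; context saved, return-PC = 9 --

FLAGS = (N=0, Z=0)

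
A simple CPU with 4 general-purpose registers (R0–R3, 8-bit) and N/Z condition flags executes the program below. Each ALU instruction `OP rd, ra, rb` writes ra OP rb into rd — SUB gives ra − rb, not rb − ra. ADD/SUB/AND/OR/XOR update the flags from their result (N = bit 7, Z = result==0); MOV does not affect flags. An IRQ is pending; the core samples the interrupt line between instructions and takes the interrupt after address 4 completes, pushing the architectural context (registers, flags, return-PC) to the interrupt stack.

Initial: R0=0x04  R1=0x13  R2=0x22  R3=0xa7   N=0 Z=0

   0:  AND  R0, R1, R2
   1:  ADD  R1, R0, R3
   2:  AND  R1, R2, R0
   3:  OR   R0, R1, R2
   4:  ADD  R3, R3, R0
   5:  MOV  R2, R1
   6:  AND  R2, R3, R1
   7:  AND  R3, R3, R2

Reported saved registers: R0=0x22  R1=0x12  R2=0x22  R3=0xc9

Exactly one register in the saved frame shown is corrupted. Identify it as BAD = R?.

after  0: R0=0x02 R1=0x13 R2=0x22 R3=0xa7  N=0 Z=0
after  1: R0=0x02 R1=0xa9 R2=0x22 R3=0xa7  N=1 Z=0
after  2: R0=0x02 R1=0x02 R2=0x22 R3=0xa7  N=0 Z=0
after  3: R0=0x22 R1=0x02 R2=0x22 R3=0xa7  N=0 Z=0
after  4: R0=0x22 R1=0x02 R2=0x22 R3=0xc9  N=1 Z=0
-- IRQ taken; context saved, return-PC = 5 --
mismatch: R1: reported 0x12 vs actual 0x02

BAD = R1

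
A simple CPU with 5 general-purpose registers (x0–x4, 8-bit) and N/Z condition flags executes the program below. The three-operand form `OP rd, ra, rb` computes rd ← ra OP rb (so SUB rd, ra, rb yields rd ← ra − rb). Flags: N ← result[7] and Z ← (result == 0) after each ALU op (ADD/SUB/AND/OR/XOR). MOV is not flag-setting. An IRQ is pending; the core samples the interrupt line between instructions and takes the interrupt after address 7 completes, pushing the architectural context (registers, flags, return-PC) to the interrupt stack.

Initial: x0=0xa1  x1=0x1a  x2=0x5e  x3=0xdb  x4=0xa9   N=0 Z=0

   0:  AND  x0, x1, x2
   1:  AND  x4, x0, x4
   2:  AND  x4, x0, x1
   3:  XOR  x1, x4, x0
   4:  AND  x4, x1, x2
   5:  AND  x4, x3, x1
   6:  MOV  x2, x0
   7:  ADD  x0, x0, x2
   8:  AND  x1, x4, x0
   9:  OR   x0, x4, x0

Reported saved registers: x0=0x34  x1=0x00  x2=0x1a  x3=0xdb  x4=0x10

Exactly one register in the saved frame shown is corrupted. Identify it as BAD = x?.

after  0: x0=0x1a x1=0x1a x2=0x5e x3=0xdb x4=0xa9  N=0 Z=0
after  1: x0=0x1a x1=0x1a x2=0x5e x3=0xdb x4=0x08  N=0 Z=0
after  2: x0=0x1a x1=0x1a x2=0x5e x3=0xdb x4=0x1a  N=0 Z=0
after  3: x0=0x1a x1=0x00 x2=0x5e x3=0xdb x4=0x1a  N=0 Z=1
after  4: x0=0x1a x1=0x00 x2=0x5e x3=0xdb x4=0x00  N=0 Z=1
after  5: x0=0x1a x1=0x00 x2=0x5e x3=0xdb x4=0x00  N=0 Z=1
after  6: x0=0x1a x1=0x00 x2=0x1a x3=0xdb x4=0x00  N=0 Z=1
after  7: x0=0x34 x1=0x00 x2=0x1a x3=0xdb x4=0x00  N=0 Z=0
-- IRQ taken; context saved, return-PC = 8 --
mismatch: x4: reported 0x10 vs actual 0x00

BAD = x4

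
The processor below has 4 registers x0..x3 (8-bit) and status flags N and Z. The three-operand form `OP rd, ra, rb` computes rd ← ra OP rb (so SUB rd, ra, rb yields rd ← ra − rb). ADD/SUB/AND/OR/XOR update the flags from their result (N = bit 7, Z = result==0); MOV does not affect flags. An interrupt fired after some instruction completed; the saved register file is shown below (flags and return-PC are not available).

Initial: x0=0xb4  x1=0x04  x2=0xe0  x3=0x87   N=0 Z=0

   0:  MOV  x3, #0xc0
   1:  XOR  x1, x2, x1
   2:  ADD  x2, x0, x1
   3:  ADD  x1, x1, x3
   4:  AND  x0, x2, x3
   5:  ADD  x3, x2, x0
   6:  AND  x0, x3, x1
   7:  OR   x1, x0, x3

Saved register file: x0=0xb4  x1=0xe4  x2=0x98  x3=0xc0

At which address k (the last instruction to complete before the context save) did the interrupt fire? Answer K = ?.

K = 2

after  0: x0=0xb4 x1=0x04 x2=0xe0 x3=0xc0  N=0 Z=0
after  1: x0=0xb4 x1=0xe4 x2=0xe0 x3=0xc0  N=1 Z=0
after  2: x0=0xb4 x1=0xe4 x2=0x98 x3=0xc0  N=1 Z=0
-- IRQ taken; context saved, return-PC = 3 --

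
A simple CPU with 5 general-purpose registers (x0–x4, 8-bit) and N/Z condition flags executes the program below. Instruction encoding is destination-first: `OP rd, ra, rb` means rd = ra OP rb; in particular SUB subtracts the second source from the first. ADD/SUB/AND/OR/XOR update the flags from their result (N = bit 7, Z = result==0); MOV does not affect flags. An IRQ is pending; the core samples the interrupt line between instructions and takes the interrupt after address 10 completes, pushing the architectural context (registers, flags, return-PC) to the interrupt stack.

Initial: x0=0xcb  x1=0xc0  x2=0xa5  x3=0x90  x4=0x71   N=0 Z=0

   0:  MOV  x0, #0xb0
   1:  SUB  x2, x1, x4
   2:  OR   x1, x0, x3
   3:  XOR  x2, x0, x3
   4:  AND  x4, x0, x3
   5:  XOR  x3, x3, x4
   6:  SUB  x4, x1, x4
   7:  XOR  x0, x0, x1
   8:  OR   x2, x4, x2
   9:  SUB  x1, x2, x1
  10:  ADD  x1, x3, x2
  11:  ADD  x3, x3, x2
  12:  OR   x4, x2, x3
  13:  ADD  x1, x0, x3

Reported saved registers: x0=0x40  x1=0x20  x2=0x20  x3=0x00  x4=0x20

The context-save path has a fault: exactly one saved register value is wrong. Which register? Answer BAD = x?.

BAD = x0

after  0: x0=0xb0 x1=0xc0 x2=0xa5 x3=0x90 x4=0x71  N=0 Z=0
after  1: x0=0xb0 x1=0xc0 x2=0x4f x3=0x90 x4=0x71  N=0 Z=0
after  2: x0=0xb0 x1=0xb0 x2=0x4f x3=0x90 x4=0x71  N=1 Z=0
after  3: x0=0xb0 x1=0xb0 x2=0x20 x3=0x90 x4=0x71  N=0 Z=0
after  4: x0=0xb0 x1=0xb0 x2=0x20 x3=0x90 x4=0x90  N=1 Z=0
after  5: x0=0xb0 x1=0xb0 x2=0x20 x3=0x00 x4=0x90  N=0 Z=1
after  6: x0=0xb0 x1=0xb0 x2=0x20 x3=0x00 x4=0x20  N=0 Z=0
after  7: x0=0x00 x1=0xb0 x2=0x20 x3=0x00 x4=0x20  N=0 Z=1
after  8: x0=0x00 x1=0xb0 x2=0x20 x3=0x00 x4=0x20  N=0 Z=0
after  9: x0=0x00 x1=0x70 x2=0x20 x3=0x00 x4=0x20  N=0 Z=0
after 10: x0=0x00 x1=0x20 x2=0x20 x3=0x00 x4=0x20  N=0 Z=0
-- IRQ taken; context saved, return-PC = 11 --
mismatch: x0: reported 0x40 vs actual 0x00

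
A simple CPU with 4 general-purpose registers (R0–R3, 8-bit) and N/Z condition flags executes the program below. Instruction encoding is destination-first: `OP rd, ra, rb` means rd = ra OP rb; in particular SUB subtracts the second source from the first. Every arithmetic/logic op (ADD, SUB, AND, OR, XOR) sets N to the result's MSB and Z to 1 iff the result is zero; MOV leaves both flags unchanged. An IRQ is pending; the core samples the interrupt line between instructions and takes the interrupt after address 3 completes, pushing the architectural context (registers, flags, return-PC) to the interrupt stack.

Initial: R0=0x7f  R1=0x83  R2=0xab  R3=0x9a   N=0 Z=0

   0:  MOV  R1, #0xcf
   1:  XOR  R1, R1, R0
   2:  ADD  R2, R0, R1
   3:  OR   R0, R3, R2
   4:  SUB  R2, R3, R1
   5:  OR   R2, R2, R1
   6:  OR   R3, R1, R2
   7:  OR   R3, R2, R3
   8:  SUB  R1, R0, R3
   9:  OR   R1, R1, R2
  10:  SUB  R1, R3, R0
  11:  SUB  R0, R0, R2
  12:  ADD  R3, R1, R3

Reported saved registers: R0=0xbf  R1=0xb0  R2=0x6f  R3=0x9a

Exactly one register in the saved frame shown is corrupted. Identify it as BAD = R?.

BAD = R2

after  0: R0=0x7f R1=0xcf R2=0xab R3=0x9a  N=0 Z=0
after  1: R0=0x7f R1=0xb0 R2=0xab R3=0x9a  N=1 Z=0
after  2: R0=0x7f R1=0xb0 R2=0x2f R3=0x9a  N=0 Z=0
after  3: R0=0xbf R1=0xb0 R2=0x2f R3=0x9a  N=1 Z=0
-- IRQ taken; context saved, return-PC = 4 --
mismatch: R2: reported 0x6f vs actual 0x2f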